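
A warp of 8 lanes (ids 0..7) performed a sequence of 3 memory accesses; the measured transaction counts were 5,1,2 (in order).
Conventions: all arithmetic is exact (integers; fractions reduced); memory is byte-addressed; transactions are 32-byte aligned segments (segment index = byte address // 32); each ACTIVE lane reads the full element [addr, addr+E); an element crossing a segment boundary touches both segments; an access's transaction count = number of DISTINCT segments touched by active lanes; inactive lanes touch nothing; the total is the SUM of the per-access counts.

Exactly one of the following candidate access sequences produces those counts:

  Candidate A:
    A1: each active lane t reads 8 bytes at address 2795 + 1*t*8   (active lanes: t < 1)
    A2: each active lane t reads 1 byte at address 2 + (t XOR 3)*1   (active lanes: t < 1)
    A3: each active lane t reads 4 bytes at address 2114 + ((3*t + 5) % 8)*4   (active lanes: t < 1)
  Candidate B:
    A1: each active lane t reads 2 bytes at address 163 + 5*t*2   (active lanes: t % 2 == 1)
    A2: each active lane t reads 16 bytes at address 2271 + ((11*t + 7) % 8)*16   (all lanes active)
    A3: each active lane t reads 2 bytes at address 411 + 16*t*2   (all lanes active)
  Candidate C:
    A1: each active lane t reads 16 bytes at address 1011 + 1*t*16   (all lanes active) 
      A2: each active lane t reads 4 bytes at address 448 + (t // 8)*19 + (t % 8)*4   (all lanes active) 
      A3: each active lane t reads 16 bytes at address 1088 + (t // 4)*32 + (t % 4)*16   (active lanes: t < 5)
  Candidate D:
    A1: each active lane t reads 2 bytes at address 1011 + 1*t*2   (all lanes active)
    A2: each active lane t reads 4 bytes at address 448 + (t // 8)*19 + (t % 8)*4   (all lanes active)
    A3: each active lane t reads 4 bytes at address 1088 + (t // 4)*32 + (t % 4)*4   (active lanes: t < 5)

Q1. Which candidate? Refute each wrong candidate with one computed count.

A: A1 gives 1 transaction, not 5
B: A1 gives 3 transactions, not 5
D: A1 gives 2 transactions, not 5
C: all counts match (5,1,2)

Answer: C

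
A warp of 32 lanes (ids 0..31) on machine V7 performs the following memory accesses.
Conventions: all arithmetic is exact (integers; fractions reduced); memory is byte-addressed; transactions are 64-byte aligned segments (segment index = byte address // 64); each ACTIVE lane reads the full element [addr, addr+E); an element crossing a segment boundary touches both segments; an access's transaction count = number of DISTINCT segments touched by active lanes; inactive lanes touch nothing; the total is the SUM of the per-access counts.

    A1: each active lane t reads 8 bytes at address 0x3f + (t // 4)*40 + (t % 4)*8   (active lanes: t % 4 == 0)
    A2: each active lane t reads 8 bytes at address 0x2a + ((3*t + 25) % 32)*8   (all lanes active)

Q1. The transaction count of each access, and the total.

A1: 6 transactions
A2: 5 transactions

Answer: 6,5; total 11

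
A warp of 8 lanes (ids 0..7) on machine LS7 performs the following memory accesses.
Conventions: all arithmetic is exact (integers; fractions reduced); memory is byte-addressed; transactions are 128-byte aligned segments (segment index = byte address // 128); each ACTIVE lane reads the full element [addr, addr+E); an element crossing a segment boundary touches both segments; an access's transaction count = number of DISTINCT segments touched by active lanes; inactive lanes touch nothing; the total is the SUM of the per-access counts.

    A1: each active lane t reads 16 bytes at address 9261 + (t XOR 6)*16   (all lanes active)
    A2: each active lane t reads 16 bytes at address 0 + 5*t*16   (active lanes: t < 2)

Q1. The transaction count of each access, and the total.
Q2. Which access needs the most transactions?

A1: 2 transactions
A2: 1 transaction

Answer: 2,1; total 3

Answer: A1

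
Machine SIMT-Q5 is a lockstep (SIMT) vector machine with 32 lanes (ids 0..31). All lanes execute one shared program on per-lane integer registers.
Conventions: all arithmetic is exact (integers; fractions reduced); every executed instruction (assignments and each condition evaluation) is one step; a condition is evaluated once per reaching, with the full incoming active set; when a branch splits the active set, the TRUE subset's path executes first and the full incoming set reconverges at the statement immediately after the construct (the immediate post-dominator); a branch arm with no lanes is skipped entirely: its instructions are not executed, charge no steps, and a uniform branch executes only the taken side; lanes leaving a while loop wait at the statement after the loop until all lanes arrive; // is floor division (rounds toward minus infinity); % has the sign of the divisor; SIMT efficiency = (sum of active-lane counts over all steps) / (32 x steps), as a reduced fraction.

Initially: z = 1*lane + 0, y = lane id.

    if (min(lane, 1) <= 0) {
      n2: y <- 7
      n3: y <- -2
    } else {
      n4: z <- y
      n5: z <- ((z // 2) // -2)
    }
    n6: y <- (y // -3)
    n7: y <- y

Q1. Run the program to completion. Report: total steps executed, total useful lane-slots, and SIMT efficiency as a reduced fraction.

Answer: 7 steps, 160 useful, 5/7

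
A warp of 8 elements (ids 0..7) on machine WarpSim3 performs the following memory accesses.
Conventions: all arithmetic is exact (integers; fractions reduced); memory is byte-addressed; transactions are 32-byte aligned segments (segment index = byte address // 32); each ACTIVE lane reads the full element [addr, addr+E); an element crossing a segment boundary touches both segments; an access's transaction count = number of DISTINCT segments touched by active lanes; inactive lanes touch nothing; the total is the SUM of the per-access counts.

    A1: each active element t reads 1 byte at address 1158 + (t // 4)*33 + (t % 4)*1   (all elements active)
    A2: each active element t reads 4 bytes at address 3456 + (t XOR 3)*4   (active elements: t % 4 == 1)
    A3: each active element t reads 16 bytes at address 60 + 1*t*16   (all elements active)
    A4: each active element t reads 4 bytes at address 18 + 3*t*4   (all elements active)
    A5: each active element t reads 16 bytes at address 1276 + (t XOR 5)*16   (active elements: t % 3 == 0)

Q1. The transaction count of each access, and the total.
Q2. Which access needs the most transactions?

A1: 2 transactions
A2: 1 transaction
A3: 5 transactions
A4: 4 transactions
A5: 3 transactions

Answer: 2,1,5,4,3; total 15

Answer: A3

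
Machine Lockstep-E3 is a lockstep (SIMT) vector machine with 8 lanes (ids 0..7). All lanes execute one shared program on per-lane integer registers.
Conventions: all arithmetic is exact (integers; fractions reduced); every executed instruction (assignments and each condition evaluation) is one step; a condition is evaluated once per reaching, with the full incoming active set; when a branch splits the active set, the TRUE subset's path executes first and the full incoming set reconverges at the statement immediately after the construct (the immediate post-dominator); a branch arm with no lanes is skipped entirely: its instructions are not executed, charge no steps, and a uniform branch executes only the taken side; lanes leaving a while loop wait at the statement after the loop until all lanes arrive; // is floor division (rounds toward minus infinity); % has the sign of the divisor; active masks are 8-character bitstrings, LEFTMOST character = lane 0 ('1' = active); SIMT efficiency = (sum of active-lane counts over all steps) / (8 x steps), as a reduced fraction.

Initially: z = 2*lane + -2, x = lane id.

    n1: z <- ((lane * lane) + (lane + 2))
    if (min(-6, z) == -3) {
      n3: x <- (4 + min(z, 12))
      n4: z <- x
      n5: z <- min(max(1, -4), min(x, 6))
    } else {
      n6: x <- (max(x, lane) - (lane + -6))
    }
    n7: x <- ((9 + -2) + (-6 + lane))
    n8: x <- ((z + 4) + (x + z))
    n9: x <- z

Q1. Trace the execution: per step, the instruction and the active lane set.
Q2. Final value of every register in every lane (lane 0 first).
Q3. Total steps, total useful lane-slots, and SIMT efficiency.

step 0: z <- ((lane * lane) + (lane + 2)) 11111111
step 1: eval (min(-6, z) == -3)      11111111
step 2: x <- (max(x, lane) - (lane + -6)) 11111111
step 3: x <- ((9 + -2) + (-6 + lane)) 11111111
step 4: x <- ((z + 4) + (x + z))     11111111
step 5: x <- z                       11111111

Answer: 6 steps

z: 2,4,8,14,22,32,44,58
x: 2,4,8,14,22,32,44,58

steps = 6; useful = 48; efficiency = 48/48 = 1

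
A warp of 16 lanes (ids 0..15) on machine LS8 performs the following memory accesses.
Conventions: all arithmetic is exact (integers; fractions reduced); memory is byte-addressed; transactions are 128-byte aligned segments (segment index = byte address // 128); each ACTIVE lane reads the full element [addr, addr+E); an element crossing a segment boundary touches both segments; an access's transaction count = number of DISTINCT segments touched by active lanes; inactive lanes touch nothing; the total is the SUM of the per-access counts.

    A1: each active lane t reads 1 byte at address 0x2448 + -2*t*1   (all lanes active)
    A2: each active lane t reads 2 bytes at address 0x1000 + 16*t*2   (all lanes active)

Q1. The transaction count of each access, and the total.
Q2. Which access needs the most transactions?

A1: 1 transaction
A2: 4 transactions

Answer: 1,4; total 5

Answer: A2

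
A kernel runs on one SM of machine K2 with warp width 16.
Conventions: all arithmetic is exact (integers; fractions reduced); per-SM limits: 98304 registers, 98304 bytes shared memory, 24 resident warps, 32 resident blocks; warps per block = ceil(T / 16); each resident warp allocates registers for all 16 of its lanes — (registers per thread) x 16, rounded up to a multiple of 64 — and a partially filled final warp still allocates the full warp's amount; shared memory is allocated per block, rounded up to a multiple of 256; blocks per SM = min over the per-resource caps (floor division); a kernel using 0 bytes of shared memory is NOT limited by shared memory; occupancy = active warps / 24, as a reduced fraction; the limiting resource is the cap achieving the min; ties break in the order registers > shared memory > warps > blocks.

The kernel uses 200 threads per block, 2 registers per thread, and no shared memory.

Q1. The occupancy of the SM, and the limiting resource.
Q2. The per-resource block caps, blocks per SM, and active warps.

Answer: occupancy 13/24, limited by warps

registers: 118 blocks
shared memory: no limit (kernel uses none)
warps: 1 block
blocks: 32 blocks

Answer: 1 block, 13 active warps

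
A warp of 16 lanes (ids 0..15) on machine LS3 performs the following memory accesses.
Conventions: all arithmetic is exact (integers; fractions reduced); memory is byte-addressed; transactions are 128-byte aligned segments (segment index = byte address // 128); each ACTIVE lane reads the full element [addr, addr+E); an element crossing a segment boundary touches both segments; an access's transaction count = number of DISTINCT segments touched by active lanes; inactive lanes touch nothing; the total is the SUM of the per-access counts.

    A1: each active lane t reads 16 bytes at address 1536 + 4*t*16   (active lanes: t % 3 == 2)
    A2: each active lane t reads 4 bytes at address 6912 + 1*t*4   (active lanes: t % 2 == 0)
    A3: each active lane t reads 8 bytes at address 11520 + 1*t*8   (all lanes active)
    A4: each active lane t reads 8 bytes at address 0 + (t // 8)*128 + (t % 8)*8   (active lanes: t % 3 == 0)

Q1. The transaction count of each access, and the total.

A1: 5 transactions
A2: 1 transaction
A3: 1 transaction
A4: 2 transactions

Answer: 5,1,1,2; total 9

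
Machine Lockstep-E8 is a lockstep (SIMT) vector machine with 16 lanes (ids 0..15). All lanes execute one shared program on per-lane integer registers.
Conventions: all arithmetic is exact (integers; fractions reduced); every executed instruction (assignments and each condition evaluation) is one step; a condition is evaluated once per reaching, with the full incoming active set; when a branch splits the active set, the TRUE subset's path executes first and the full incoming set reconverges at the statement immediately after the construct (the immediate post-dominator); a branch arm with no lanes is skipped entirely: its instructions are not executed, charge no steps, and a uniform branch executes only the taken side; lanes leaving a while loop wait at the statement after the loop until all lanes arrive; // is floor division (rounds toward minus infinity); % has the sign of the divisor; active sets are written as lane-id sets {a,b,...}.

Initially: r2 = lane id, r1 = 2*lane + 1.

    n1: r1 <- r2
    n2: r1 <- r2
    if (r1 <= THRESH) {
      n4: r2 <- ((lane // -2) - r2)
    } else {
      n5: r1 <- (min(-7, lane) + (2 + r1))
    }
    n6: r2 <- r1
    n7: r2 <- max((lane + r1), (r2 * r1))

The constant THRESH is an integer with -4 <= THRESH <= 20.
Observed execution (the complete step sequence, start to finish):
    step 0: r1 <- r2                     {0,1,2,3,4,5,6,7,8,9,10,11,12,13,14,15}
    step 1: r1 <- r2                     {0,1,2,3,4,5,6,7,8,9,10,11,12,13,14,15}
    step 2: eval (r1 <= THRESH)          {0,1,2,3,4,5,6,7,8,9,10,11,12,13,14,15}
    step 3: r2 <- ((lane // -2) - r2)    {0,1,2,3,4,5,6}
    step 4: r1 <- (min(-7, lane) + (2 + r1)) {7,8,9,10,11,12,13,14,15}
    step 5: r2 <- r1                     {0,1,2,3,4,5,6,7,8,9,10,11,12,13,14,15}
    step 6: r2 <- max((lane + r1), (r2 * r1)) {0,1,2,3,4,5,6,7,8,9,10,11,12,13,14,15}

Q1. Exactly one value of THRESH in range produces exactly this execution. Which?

Answer: THRESH = 6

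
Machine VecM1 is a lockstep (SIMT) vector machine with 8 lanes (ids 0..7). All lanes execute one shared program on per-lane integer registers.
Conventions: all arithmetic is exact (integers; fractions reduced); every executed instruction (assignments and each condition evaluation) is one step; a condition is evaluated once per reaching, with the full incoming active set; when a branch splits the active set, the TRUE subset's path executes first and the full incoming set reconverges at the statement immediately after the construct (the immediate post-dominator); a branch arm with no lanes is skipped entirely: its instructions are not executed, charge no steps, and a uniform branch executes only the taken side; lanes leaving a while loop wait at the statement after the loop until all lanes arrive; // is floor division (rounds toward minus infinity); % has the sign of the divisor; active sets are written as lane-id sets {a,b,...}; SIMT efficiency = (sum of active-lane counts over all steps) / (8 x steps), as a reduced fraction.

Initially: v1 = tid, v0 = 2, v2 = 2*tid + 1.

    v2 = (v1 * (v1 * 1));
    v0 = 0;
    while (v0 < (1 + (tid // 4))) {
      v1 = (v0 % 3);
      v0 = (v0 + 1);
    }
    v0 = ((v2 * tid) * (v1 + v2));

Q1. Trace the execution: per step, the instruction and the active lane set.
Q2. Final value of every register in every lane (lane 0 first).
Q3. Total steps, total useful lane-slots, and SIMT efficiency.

step 0: v2 <- (v1 * (v1 * 1))        {0,1,2,3,4,5,6,7}
step 1: v0 <- 0                      {0,1,2,3,4,5,6,7}
step 2: eval (v0 < (1 + (tid // 4))) {0,1,2,3,4,5,6,7}
step 3: v1 <- (v0 % 3)               {0,1,2,3,4,5,6,7}
step 4: v0 <- (v0 + 1)               {0,1,2,3,4,5,6,7}
step 5: eval (v0 < (1 + (tid // 4))) {0,1,2,3,4,5,6,7}
step 6: v1 <- (v0 % 3)               {4,5,6,7}
step 7: v0 <- (v0 + 1)               {4,5,6,7}
step 8: eval (v0 < (1 + (tid // 4))) {4,5,6,7}
step 9: v0 <- ((v2 * tid) * (v1 + v2)) {0,1,2,3,4,5,6,7}

Answer: 10 steps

v1: 0,0,0,0,1,1,1,1
v0: 0,1,32,243,1088,3250,7992,17150
v2: 0,1,4,9,16,25,36,49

steps = 10; useful = 68; efficiency = 68/80 = 17/20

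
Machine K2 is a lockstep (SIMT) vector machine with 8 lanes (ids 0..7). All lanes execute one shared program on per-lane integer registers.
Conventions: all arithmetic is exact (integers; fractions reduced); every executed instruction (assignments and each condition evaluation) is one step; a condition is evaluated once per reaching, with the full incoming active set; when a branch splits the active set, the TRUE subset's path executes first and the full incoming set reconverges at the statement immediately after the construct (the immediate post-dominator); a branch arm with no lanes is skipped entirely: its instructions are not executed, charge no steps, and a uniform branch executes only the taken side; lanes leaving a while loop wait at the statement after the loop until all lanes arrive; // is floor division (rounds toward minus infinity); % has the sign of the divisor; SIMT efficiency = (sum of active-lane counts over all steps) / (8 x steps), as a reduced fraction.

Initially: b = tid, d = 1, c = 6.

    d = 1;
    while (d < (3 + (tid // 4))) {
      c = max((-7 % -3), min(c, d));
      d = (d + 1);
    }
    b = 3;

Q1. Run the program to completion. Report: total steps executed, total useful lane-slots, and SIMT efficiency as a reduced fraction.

Answer: 12 steps, 84 useful, 7/8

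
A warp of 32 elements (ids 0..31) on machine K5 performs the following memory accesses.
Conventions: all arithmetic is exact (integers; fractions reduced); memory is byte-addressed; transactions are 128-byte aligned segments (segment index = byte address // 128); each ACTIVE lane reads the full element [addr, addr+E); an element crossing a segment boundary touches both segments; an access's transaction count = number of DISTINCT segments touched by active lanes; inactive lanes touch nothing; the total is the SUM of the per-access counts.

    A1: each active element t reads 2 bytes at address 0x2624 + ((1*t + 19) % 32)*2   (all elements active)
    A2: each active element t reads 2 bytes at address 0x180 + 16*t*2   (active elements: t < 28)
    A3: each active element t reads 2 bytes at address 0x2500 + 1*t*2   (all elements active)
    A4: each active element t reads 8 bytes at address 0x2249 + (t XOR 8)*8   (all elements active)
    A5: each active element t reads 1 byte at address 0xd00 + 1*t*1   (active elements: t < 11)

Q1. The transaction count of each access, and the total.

A1: 1 transaction
A2: 7 transactions
A3: 1 transaction
A4: 3 transactions
A5: 1 transaction

Answer: 1,7,1,3,1; total 13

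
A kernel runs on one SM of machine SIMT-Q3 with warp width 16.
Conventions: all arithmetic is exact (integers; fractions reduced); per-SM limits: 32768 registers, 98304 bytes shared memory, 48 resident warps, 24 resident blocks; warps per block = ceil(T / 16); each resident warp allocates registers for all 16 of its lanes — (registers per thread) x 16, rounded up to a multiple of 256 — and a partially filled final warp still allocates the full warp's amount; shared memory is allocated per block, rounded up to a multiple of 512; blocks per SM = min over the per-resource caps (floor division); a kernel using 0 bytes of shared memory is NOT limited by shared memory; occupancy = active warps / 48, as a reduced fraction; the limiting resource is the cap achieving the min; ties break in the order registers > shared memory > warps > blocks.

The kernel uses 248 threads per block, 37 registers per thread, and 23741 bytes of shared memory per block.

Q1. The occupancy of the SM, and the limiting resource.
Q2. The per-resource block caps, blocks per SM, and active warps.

Answer: occupancy 2/3, limited by registers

registers: 2 blocks
shared memory: 4 blocks
warps: 3 blocks
blocks: 24 blocks

Answer: 2 blocks, 32 active warps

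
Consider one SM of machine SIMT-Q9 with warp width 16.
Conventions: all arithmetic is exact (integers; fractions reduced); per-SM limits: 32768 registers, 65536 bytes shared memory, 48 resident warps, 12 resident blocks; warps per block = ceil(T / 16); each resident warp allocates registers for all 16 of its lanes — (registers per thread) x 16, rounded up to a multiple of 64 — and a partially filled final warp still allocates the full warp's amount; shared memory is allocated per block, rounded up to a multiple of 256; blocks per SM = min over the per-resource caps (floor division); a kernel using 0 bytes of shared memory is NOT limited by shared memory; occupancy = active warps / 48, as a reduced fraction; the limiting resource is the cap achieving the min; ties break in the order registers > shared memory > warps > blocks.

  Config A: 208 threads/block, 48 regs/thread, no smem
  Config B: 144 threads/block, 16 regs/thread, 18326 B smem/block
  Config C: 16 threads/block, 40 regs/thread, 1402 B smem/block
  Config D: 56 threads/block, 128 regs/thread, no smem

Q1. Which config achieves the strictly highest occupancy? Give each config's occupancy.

occupancies: A 13/16, B 9/16, C 1/4, D 1/3

Answer: A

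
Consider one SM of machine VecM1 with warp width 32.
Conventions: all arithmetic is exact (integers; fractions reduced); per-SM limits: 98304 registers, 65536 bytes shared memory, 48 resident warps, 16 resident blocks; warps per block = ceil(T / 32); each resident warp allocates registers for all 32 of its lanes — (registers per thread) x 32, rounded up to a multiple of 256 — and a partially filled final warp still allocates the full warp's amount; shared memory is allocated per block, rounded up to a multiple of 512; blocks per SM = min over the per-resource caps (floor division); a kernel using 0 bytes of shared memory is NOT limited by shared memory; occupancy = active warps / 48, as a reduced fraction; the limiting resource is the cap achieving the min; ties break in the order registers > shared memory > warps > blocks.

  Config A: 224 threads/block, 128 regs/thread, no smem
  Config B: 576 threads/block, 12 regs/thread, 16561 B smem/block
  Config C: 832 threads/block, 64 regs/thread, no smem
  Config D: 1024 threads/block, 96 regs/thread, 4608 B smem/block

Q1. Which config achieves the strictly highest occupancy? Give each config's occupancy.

occupancies: A 7/16, B 3/4, C 13/24, D 2/3

Answer: B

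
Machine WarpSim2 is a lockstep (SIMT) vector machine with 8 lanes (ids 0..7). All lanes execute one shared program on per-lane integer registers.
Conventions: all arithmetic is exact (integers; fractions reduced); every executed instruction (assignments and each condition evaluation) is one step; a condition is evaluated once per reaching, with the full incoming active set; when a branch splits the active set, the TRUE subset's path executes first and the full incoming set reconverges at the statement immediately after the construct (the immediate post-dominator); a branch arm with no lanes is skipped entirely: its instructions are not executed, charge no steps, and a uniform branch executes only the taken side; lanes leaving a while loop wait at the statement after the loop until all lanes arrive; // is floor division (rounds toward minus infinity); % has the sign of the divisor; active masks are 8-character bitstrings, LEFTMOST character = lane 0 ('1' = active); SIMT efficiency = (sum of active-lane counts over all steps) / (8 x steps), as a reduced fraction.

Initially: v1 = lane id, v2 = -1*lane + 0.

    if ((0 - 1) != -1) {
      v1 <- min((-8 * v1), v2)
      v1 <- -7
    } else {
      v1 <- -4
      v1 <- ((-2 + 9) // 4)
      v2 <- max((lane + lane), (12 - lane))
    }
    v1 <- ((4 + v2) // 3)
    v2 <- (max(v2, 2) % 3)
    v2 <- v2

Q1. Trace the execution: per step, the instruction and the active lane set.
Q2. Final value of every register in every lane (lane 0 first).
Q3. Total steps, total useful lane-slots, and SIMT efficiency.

step 0: eval ((0 - 1) != -1)         11111111
step 1: v1 <- -4                     11111111
step 2: v1 <- ((-2 + 9) // 4)        11111111
step 3: v2 <- max((lane + lane), (12 - lane)) 11111111
step 4: v1 <- ((4 + v2) // 3)        11111111
step 5: v2 <- (max(v2, 2) % 3)       11111111
step 6: v2 <- v2                     11111111

Answer: 7 steps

v1: 5,5,4,4,4,4,5,6
v2: 0,2,1,0,2,1,0,2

steps = 7; useful = 56; efficiency = 56/56 = 1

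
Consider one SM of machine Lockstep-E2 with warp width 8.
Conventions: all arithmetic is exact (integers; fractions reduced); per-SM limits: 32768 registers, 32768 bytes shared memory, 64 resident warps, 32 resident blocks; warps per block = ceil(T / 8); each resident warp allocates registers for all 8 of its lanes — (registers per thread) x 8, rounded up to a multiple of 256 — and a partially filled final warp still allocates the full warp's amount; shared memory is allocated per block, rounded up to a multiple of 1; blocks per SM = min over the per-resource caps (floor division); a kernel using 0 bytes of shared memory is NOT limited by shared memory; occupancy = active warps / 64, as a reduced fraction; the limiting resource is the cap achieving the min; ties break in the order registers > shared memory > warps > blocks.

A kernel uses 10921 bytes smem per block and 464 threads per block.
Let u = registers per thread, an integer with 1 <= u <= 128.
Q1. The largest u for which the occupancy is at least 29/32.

Answer: u = 64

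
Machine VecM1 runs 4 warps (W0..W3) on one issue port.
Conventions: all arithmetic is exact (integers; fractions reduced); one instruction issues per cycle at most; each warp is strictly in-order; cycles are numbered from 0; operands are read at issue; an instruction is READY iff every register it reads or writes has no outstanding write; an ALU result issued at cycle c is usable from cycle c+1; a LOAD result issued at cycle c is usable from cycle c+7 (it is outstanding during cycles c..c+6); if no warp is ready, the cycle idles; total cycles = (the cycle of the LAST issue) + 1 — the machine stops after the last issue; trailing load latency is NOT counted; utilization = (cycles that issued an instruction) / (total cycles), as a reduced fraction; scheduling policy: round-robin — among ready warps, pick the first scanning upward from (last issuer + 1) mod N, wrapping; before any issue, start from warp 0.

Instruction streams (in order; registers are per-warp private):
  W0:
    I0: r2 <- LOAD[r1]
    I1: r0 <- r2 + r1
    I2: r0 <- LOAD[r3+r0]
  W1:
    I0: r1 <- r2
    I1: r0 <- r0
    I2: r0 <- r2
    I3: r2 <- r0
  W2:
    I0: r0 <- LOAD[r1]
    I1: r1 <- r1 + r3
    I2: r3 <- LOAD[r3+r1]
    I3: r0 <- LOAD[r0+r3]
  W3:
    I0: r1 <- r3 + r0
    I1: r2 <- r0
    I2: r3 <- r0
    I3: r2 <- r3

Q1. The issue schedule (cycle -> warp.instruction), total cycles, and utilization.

cycle 0: W0.I0
cycle 1: W1.I0
cycle 2: W2.I0
cycle 3: W3.I0
cycle 4: W1.I1
cycle 5: W2.I1
cycle 6: W3.I1
cycle 7: W0.I1
cycle 8: W1.I2
cycle 9: W2.I2
cycle 10: W3.I2
cycle 11: W0.I2
cycle 12: W1.I3
cycle 13: W3.I3
cycle 14: idle
cycle 15: idle
cycle 16: W2.I3

Answer: 17 cycles, utilization 15/17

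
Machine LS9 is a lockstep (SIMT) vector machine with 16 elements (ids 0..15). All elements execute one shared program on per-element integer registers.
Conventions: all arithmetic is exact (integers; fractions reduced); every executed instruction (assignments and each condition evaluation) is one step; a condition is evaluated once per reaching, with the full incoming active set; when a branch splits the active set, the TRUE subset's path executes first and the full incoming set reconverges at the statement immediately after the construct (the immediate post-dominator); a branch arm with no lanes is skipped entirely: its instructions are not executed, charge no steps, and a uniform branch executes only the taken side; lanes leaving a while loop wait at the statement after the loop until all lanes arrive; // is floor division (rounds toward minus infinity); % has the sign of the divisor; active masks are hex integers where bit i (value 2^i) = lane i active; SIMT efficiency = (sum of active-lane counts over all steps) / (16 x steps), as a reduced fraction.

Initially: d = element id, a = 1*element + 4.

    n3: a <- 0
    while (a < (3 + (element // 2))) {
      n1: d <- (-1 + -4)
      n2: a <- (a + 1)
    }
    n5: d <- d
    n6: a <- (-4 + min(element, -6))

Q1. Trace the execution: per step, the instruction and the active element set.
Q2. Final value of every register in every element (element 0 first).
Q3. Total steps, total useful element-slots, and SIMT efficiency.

step 0: a <- 0                       0xffff
step 1: eval (a < (3 + (element // 2))) 0xffff
step 2: d <- (-1 + -4)               0xffff
step 3: a <- (a + 1)                 0xffff
step 4: eval (a < (3 + (element // 2))) 0xffff
step 5: d <- (-1 + -4)               0xffff
step 6: a <- (a + 1)                 0xffff
step 7: eval (a < (3 + (element // 2))) 0xffff
step 8: d <- (-1 + -4)               0xffff
step 9: a <- (a + 1)                 0xffff
step 10: eval (a < (3 + (element // 2))) 0xffff
step 11: d <- (-1 + -4)               0xfffc
step 12: a <- (a + 1)                 0xfffc
step 13: eval (a < (3 + (element // 2))) 0xfffc
step 14: d <- (-1 + -4)               0xfff0
step 15: a <- (a + 1)                 0xfff0
step 16: eval (a < (3 + (element // 2))) 0xfff0
step 17: d <- (-1 + -4)               0xffc0
step 18: a <- (a + 1)                 0xffc0
step 19: eval (a < (3 + (element // 2))) 0xffc0
step 20: d <- (-1 + -4)               0xff00
step 21: a <- (a + 1)                 0xff00
step 22: eval (a < (3 + (element // 2))) 0xff00
step 23: d <- (-1 + -4)               0xfc00
step 24: a <- (a + 1)                 0xfc00
step 25: eval (a < (3 + (element // 2))) 0xfc00
step 26: d <- (-1 + -4)               0xf000
step 27: a <- (a + 1)                 0xf000
step 28: eval (a < (3 + (element // 2))) 0xf000
step 29: d <- (-1 + -4)               0xc000
step 30: a <- (a + 1)                 0xc000
step 31: eval (a < (3 + (element // 2))) 0xc000
step 32: d <- d                       0xffff
step 33: a <- (-4 + min(element, -6)) 0xffff

Answer: 34 steps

d: -5,-5,-5,-5,-5,-5,-5,-5,-5,-5,-5,-5,-5,-5,-5,-5
a: -10,-10,-10,-10,-10,-10,-10,-10,-10,-10,-10,-10,-10,-10,-10,-10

steps = 34; useful = 376; efficiency = 376/544 = 47/68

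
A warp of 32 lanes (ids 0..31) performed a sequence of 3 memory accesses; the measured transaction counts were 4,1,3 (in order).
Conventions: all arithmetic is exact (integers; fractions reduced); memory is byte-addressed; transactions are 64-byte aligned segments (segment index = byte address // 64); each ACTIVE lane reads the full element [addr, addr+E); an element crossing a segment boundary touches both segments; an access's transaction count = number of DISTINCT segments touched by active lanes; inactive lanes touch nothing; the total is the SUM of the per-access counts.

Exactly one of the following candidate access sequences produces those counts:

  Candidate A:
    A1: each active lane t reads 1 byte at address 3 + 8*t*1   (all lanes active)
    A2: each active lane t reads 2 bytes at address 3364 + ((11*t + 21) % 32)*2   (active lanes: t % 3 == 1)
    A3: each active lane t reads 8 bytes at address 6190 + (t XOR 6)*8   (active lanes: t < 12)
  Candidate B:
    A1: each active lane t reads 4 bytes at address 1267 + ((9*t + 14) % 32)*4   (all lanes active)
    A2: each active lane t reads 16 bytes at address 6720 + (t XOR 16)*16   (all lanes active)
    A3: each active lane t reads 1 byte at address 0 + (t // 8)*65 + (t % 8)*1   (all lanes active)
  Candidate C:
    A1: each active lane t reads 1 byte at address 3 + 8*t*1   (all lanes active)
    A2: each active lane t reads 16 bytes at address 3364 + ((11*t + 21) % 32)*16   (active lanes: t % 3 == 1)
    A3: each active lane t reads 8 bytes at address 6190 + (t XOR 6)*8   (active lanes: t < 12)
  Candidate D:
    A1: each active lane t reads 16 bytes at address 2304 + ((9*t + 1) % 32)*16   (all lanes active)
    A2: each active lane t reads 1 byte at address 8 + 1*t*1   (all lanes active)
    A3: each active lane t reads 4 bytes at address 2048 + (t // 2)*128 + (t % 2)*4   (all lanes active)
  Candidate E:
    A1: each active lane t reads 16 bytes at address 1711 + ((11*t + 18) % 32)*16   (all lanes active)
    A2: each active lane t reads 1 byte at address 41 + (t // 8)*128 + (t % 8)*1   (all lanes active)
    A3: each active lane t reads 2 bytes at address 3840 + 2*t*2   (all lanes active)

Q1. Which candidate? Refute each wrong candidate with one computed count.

B: A1 gives 3 transactions, not 4
C: A2 gives 4 transactions, not 1
D: A1 gives 8 transactions, not 4
E: A1 gives 9 transactions, not 4
A: all counts match (4,1,3)

Answer: A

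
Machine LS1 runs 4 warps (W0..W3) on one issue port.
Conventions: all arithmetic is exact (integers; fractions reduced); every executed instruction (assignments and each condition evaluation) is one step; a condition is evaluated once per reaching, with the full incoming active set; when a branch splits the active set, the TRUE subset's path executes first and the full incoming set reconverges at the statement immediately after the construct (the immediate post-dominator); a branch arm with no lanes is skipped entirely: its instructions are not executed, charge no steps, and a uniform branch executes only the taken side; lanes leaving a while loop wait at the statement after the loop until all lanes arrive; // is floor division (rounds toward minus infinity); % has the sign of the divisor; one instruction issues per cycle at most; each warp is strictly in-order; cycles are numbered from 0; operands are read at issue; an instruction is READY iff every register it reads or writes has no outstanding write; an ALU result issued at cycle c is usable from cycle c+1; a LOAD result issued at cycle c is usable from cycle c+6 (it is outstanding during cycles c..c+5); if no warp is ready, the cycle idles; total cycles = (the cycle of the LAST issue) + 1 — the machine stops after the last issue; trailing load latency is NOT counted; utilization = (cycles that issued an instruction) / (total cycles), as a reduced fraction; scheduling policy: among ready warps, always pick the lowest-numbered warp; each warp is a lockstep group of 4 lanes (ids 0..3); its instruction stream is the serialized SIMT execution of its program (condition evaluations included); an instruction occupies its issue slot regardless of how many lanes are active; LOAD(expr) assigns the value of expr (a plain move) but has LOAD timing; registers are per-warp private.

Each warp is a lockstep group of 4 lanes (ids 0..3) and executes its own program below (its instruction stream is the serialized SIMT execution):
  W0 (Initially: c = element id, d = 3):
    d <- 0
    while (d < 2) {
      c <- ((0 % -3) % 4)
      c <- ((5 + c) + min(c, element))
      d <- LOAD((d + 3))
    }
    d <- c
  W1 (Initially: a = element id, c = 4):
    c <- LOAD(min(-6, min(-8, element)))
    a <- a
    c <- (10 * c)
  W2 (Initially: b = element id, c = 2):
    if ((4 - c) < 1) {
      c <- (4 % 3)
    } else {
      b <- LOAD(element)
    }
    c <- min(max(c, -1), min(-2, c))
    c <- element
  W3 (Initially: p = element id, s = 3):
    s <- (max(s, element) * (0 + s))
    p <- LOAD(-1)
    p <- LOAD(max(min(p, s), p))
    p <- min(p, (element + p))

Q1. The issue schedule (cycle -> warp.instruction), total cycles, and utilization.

cycle 0: W0.I0
cycle 1: W0.I1
cycle 2: W0.I2
cycle 3: W0.I3
cycle 4: W0.I4
cycle 5: W1.I0
cycle 6: W1.I1
cycle 7: W2.I0
cycle 8: W2.I1
cycle 9: W2.I2
cycle 10: W0.I5
cycle 11: W0.I6
cycle 12: W1.I2
cycle 13: W2.I3
cycle 14: W3.I0
cycle 15: W3.I1
cycle 16: idle
cycle 17: idle
cycle 18: idle
cycle 19: idle
cycle 20: idle
cycle 21: W3.I2
cycle 22: idle
cycle 23: idle
cycle 24: idle
cycle 25: idle
cycle 26: idle
cycle 27: W3.I3

Answer: 28 cycles, utilization 9/14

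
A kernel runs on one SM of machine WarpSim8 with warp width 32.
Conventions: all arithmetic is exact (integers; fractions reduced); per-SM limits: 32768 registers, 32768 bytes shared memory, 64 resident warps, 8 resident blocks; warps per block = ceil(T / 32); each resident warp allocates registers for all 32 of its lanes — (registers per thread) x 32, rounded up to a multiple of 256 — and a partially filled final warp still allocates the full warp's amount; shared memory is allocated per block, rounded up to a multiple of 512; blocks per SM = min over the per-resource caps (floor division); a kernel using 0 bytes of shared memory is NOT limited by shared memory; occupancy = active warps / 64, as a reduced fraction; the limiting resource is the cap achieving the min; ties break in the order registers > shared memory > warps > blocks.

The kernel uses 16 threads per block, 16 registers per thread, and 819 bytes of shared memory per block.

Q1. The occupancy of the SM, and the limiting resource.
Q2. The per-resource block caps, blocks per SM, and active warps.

Answer: occupancy 1/8, limited by blocks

registers: 64 blocks
shared memory: 32 blocks
warps: 64 blocks
blocks: 8 blocks

Answer: 8 blocks, 8 active warps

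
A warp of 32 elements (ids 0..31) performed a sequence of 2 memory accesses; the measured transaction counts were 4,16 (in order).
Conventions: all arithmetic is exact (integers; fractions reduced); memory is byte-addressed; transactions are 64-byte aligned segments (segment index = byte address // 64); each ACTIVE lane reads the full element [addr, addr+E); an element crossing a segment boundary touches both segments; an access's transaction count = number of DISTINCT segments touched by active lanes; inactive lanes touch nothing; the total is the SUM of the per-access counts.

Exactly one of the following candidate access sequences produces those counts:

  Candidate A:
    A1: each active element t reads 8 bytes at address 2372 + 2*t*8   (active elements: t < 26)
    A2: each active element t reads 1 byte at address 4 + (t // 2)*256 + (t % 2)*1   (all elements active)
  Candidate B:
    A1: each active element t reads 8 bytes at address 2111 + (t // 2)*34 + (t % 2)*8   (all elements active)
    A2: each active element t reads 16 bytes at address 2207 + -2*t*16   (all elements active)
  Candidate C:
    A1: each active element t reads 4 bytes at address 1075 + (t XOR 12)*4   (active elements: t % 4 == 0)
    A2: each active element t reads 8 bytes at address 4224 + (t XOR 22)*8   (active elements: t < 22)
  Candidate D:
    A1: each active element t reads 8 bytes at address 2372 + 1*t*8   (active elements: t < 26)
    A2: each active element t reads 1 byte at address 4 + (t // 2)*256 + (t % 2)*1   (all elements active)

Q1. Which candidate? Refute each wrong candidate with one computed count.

A: A1 gives 7 transactions, not 4
B: A1 gives 10 transactions, not 4
C: A1 gives 3 transactions, not 4
D: all counts match (4,16)

Answer: D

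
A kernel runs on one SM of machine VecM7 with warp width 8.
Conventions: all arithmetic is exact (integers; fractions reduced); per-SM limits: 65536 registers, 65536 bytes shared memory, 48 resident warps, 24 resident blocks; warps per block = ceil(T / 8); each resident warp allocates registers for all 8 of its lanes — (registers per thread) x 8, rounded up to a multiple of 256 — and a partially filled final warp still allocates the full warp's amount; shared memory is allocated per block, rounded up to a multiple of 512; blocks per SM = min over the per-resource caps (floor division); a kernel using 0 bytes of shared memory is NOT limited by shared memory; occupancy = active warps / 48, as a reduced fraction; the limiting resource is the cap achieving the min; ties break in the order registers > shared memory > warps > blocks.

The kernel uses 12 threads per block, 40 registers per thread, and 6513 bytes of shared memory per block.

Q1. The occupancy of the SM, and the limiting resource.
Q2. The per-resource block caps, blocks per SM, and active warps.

Answer: occupancy 3/8, limited by shared memory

registers: 64 blocks
shared memory: 9 blocks
warps: 24 blocks
blocks: 24 blocks

Answer: 9 blocks, 18 active warps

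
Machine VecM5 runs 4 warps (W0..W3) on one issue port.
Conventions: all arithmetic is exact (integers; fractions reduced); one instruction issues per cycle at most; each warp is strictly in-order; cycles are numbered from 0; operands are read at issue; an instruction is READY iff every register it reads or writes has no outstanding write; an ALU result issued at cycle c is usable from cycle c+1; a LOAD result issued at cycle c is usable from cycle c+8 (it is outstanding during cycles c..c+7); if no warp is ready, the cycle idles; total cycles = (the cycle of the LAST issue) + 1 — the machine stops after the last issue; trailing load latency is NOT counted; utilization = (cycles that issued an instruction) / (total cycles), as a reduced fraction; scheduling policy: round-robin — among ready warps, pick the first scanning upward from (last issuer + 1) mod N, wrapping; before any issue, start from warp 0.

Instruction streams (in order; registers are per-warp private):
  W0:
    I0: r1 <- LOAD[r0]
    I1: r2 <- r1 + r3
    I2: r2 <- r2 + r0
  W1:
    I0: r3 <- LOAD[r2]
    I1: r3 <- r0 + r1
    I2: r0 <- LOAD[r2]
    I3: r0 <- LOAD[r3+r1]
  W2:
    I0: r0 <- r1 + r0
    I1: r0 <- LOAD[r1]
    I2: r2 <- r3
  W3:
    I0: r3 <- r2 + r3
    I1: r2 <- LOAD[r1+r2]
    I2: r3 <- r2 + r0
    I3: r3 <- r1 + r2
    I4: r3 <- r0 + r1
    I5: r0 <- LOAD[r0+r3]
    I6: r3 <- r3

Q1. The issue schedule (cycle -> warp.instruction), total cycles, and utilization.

cycle 0: W0.I0
cycle 1: W1.I0
cycle 2: W2.I0
cycle 3: W3.I0
cycle 4: W2.I1
cycle 5: W3.I1
cycle 6: W2.I2
cycle 7: idle
cycle 8: W0.I1
cycle 9: W1.I1
cycle 10: W0.I2
cycle 11: W1.I2
cycle 12: idle
cycle 13: W3.I2
cycle 14: W3.I3
cycle 15: W3.I4
cycle 16: W3.I5
cycle 17: W3.I6
cycle 18: idle
cycle 19: W1.I3

Answer: 20 cycles, utilization 17/20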